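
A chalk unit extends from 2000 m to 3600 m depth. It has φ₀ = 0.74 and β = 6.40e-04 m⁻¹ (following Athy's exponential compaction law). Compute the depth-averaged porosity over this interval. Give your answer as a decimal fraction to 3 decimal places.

0.129

Working in km (1 km = 1000 m; β in km⁻¹ = β in m⁻¹ × 1000):
⟨φ⟩ = (1/(d₂−d₁)) ∫ φ₀ e^(−βd) dd = φ₀·(e^(−β·d₁) − e^(−β·d₂)) / (β·(d₂−d₁))
e^(−0.64×2) = 0.2780; e^(−0.64×3.6) = 0.0999
⟨φ⟩ = 0.74 × (0.2780 − 0.0999) / (0.64 × 1.6) = 0.74 × 0.1740 = 0.1288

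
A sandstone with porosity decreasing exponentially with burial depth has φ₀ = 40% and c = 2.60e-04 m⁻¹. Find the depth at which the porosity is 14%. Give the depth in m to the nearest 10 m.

4040 m

Working in km (1 km = 1000 m; c in km⁻¹ = c in m⁻¹ × 1000):
Invert Athy's law: Z = ln(φ₀/φ) / c
Z = ln(0.4/0.14) / 0.26 = ln(2.857) / 0.26 = 1.0498 / 0.26 = 4.038 km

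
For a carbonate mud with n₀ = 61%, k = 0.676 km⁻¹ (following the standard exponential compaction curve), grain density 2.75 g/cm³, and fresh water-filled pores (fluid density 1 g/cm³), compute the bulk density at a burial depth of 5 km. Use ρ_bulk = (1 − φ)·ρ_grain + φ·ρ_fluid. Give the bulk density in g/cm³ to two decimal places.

Porosity at depth: n = 0.61·exp(−0.676×5) = 0.61×0.0340 = 0.0208
Bulk density: ρ_b = (1−n)ρ_g + n·ρ_f = 0.9792×2.75 + 0.0208×1
       = 2.693 + 0.021 = 2.714 g/cm³

2.71 g/cm³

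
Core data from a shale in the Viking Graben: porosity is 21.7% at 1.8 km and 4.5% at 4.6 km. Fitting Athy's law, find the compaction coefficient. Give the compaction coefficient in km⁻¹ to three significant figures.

0.562 km⁻¹

Athy: φ(Z) = φ₀ e^(−cZ) ⇒ φ₁/φ₂ = e^{c(Z₂−Z₁)} ⇒ c = ln(φ₁/φ₂)/(Z₂−Z₁)
c = ln(0.217/0.045) / (4.6 − 1.8) = ln(4.822) / 2.8 = 1.5732 / 2.8 = 0.5619 km⁻¹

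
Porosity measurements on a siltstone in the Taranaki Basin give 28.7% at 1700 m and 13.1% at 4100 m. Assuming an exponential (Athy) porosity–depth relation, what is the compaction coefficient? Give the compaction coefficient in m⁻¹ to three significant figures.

0.000327 m⁻¹

Working in km (1 km = 1000 m; β in km⁻¹ = β in m⁻¹ × 1000):
Athy: n(d) = n₀ e^(−βd) ⇒ n₁/n₂ = e^{β(d₂−d₁)} ⇒ β = ln(n₁/n₂)/(d₂−d₁)
β = ln(0.287/0.131) / (4.1 − 1.7) = ln(2.191) / 2.4 = 0.7843 / 2.4 = 0.3268 km⁻¹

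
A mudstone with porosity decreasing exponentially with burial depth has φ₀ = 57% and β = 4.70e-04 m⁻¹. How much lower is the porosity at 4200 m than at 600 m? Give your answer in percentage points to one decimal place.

Working in km (1 km = 1000 m; β in km⁻¹ = β in m⁻¹ × 1000):
φ(0.6) = 0.57·e^(−0.47×0.6) = 0.4299
φ(4.2) = 0.57·e^(−0.47×4.2) = 0.0792
Δφ = 0.4299 − 0.0792 = 0.3508

35.1 percentage points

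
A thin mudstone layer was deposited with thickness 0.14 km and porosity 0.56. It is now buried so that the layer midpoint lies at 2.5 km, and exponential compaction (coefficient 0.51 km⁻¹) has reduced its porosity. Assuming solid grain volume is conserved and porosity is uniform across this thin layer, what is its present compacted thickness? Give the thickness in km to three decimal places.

Porosity at 2.5 km: phi = 0.56·exp(−0.51×2.5) = 0.1565
Solid-volume conservation: h(1−phi) = h₀(1−phi₀) ⇒ h = h₀·(1−phi₀)/(1−phi)
h = 0.14 × (1 − 0.56)/(1 − 0.1565) = 0.14 × 0.5216 = 0.0730 km

0.073 km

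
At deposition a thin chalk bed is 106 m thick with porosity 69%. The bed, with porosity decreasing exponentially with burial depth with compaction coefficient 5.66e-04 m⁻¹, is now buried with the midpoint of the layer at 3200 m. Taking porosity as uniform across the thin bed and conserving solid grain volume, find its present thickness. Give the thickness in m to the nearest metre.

37 m

Working in km (1 km = 1000 m; β in km⁻¹ = β in m⁻¹ × 1000):
Porosity at 3.2 km: φ = 0.69·exp(−0.566×3.2) = 0.1128
Solid-volume conservation: h(1−φ) = h₀(1−φ₀) ⇒ h = h₀·(1−φ₀)/(1−φ)
h = 0.106 × (1 − 0.69)/(1 − 0.1128) = 0.106 × 0.3494 = 0.0370 km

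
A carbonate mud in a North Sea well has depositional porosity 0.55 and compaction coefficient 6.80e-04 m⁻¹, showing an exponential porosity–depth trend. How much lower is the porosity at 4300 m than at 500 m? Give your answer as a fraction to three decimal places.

0.362

Working in km (1 km = 1000 m; k in km⁻¹ = k in m⁻¹ × 1000):
φ(0.5) = 0.55·e^(−0.68×0.5) = 0.3915
φ(4.3) = 0.55·e^(−0.68×4.3) = 0.0295
Δφ = 0.3915 − 0.0295 = 0.3619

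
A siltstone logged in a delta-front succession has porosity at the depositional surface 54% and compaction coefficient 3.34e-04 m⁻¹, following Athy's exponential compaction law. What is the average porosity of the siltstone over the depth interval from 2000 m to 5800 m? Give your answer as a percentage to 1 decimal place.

Working in km (1 km = 1000 m; β in km⁻¹ = β in m⁻¹ × 1000):
⟨n⟩ = (1/(z₂−z₁)) ∫ n₀ e^(−βz) dz = n₀·(e^(−β·z₁) − e^(−β·z₂)) / (β·(z₂−z₁))
e^(−0.334×2) = 0.5127; e^(−0.334×5.8) = 0.1441
⟨n⟩ = 0.54 × (0.5127 − 0.1441) / (0.334 × 3.8) = 0.54 × 0.2904 = 0.1568

15.7%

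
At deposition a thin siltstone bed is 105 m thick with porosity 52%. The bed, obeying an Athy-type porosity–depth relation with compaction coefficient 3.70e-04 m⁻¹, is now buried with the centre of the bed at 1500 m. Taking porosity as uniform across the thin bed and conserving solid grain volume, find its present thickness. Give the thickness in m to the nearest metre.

Working in km (1 km = 1000 m; β in km⁻¹ = β in m⁻¹ × 1000):
Porosity at 1.5 km: phi = 0.52·exp(−0.37×1.5) = 0.2985
Solid-volume conservation: h(1−phi) = h₀(1−phi₀) ⇒ h = h₀·(1−phi₀)/(1−phi)
h = 0.105 × (1 − 0.52)/(1 − 0.2985) = 0.105 × 0.6843 = 0.0718 km

72 m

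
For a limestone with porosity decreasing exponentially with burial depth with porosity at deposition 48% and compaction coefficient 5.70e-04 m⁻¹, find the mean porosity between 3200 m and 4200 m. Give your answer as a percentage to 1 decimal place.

Working in km (1 km = 1000 m; β in km⁻¹ = β in m⁻¹ × 1000):
⟨φ⟩ = (1/(Z₂−Z₁)) ∫ φ₀ e^(−βZ) dZ = φ₀·(e^(−β·Z₁) − e^(−β·Z₂)) / (β·(Z₂−Z₁))
e^(−0.57×3.2) = 0.1614; e^(−0.57×4.2) = 0.0913
⟨φ⟩ = 0.48 × (0.1614 − 0.0913) / (0.57 × 1) = 0.48 × 0.1230 = 0.0590

5.9%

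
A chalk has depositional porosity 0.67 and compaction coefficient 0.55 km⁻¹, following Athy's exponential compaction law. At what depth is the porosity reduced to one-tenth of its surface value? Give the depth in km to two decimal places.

φ/φ₀ = 1/10 ⇒ exp(−c·Z) = 1/10 ⇒ Z = ln(10) / c
Z = 2.3026 / 0.55 = 4.187 km

4.19 km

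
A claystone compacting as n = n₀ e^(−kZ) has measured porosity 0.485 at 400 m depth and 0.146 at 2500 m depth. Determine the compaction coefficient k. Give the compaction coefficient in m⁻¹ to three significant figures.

Working in km (1 km = 1000 m; k in km⁻¹ = k in m⁻¹ × 1000):
Athy: n(Z) = n₀ e^(−kZ) ⇒ n₁/n₂ = e^{k(Z₂−Z₁)} ⇒ k = ln(n₁/n₂)/(Z₂−Z₁)
k = ln(0.485/0.146) / (2.5 − 0.4) = ln(3.322) / 2.1 = 1.2005 / 2.1 = 0.5717 km⁻¹

0.000572 m⁻¹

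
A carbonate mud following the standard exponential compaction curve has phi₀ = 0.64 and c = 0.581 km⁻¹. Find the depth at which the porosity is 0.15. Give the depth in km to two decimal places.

Invert Athy's law: d = ln(phi₀/phi) / c
d = ln(0.64/0.15) / 0.581 = ln(4.267) / 0.581 = 1.4508 / 0.581 = 2.497 km

2.50 km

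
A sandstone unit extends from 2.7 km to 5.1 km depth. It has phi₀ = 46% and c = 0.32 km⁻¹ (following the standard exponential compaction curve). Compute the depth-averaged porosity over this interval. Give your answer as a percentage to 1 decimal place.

⟨phi⟩ = (1/(d₂−d₁)) ∫ phi₀ e^(−cd) dd = phi₀·(e^(−c·d₁) − e^(−c·d₂)) / (c·(d₂−d₁))
e^(−0.32×2.7) = 0.4215; e^(−0.32×5.1) = 0.1955
⟨phi⟩ = 0.46 × (0.4215 − 0.1955) / (0.32 × 2.4) = 0.46 × 0.2942 = 0.1353

13.5%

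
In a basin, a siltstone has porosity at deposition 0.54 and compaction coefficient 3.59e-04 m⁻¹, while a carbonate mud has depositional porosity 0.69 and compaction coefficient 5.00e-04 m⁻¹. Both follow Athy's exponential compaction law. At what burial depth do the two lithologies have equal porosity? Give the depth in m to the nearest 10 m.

1740 m

Working in km (1 km = 1000 m; k in km⁻¹ = k in m⁻¹ × 1000):
Set phi₀ₐ e^(−kₐd) = phi₀ᵦ e^(−kᵦd) ⇒ ln(phi₀ₐ/phi₀ᵦ) = (kₐ − kᵦ)·d
d = ln(0.54/0.69) / (0.359 − 0.5) = -0.2451 / -0.141 = 1.738 km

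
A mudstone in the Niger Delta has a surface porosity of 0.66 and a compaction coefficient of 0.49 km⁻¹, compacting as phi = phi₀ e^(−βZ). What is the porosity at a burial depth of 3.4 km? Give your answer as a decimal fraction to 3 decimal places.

0.125

phi = phi₀·exp(−β·Z) = 0.66 × exp(−0.49 × 3.4) = 0.66 × exp(−1.666)
  = 0.66 × 0.1890 = 0.1247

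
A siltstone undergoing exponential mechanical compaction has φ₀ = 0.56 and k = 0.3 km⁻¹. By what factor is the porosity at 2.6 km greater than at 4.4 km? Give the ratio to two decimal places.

1.72

φ(d₁)/φ(d₂) = e^(−k·d₁)/e^(−k·d₂) = e^{k(d₂−d₁)}
= exp(0.3 × 1.8) = exp(0.54) = 1.7160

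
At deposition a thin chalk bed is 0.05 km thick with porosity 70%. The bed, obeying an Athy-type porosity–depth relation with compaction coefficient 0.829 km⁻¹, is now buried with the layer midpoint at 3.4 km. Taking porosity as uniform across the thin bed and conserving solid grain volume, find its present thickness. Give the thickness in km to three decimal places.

0.016 km

Porosity at 3.4 km: n = 0.7·exp(−0.829×3.4) = 0.0418
Solid-volume conservation: h(1−n) = h₀(1−n₀) ⇒ h = h₀·(1−n₀)/(1−n)
h = 0.05 × (1 − 0.7)/(1 − 0.0418) = 0.05 × 0.3131 = 0.0157 km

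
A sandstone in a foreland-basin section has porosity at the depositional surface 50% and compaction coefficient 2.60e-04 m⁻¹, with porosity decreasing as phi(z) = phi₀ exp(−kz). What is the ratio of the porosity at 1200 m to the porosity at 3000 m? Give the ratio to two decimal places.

1.60

Working in km (1 km = 1000 m; k in km⁻¹ = k in m⁻¹ × 1000):
phi(z₁)/phi(z₂) = e^(−k·z₁)/e^(−k·z₂) = e^{k(z₂−z₁)}
= exp(0.26 × 1.8) = exp(0.468) = 1.5968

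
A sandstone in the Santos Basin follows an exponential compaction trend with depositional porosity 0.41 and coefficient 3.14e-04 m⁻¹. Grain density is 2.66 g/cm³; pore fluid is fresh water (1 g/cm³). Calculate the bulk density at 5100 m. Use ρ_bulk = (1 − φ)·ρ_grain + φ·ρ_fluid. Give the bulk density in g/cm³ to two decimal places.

2.52 g/cm³

Working in km (1 km = 1000 m; k in km⁻¹ = k in m⁻¹ × 1000):
Porosity at depth: φ = 0.41·exp(−0.314×5.1) = 0.41×0.2016 = 0.0827
Bulk density: ρ_b = (1−φ)ρ_g + φ·ρ_f = 0.9173×2.66 + 0.0827×1
       = 2.440 + 0.083 = 2.523 g/cm³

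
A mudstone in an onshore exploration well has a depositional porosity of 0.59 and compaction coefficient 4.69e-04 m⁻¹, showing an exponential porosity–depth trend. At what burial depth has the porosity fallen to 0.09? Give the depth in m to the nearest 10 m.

4010 m

Working in km (1 km = 1000 m; c in km⁻¹ = c in m⁻¹ × 1000):
Invert Athy's law: d = ln(φ₀/φ) / c
d = ln(0.59/0.09) / 0.469 = ln(6.556) / 0.469 = 1.8803 / 0.469 = 4.009 km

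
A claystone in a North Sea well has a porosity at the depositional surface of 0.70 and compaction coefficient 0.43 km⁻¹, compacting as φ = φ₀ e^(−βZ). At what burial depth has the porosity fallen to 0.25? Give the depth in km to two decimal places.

2.39 km

Invert Athy's law: Z = ln(φ₀/φ) / β
Z = ln(0.7/0.25) / 0.43 = ln(2.8) / 0.43 = 1.0296 / 0.43 = 2.394 km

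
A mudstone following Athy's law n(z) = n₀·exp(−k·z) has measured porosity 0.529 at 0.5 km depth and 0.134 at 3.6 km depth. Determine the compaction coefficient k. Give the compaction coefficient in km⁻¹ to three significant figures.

Athy: n(z) = n₀ e^(−kz) ⇒ n₁/n₂ = e^{k(z₂−z₁)} ⇒ k = ln(n₁/n₂)/(z₂−z₁)
k = ln(0.529/0.134) / (3.6 − 0.5) = ln(3.948) / 3.1 = 1.3731 / 3.1 = 0.443 km⁻¹

0.443 km⁻¹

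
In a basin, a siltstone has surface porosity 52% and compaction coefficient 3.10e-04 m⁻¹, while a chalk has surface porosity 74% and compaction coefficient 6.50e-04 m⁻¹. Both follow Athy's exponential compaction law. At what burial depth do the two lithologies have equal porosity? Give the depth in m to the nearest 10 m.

1040 m

Working in km (1 km = 1000 m; β in km⁻¹ = β in m⁻¹ × 1000):
Set phi₀ₐ e^(−βₐZ) = phi₀ᵦ e^(−βᵦZ) ⇒ ln(phi₀ₐ/phi₀ᵦ) = (βₐ − βᵦ)·Z
Z = ln(0.52/0.74) / (0.31 − 0.65) = -0.3528 / -0.34 = 1.038 km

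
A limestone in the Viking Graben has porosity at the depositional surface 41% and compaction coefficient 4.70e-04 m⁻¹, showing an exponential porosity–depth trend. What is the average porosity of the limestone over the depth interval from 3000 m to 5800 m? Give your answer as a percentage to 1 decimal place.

5.6%

Working in km (1 km = 1000 m; β in km⁻¹ = β in m⁻¹ × 1000):
⟨φ⟩ = (1/(Z₂−Z₁)) ∫ φ₀ e^(−βZ) dZ = φ₀·(e^(−β·Z₁) − e^(−β·Z₂)) / (β·(Z₂−Z₁))
e^(−0.47×3) = 0.2441; e^(−0.47×5.8) = 0.0655
⟨φ⟩ = 0.41 × (0.2441 − 0.0655) / (0.47 × 2.8) = 0.41 × 0.1358 = 0.0557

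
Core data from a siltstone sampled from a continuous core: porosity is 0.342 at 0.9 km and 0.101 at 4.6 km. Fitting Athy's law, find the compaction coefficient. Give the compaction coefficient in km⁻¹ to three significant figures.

Athy: n(Z) = n₀ e^(−βZ) ⇒ n₁/n₂ = e^{β(Z₂−Z₁)} ⇒ β = ln(n₁/n₂)/(Z₂−Z₁)
β = ln(0.342/0.101) / (4.6 − 0.9) = ln(3.386) / 3.7 = 1.2197 / 3.7 = 0.3296 km⁻¹

0.330 km⁻¹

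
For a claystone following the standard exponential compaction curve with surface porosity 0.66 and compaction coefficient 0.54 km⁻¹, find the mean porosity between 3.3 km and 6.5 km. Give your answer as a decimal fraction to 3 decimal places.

0.053

⟨n⟩ = (1/(Z₂−Z₁)) ∫ n₀ e^(−cZ) dZ = n₀·(e^(−c·Z₁) − e^(−c·Z₂)) / (c·(Z₂−Z₁))
e^(−0.54×3.3) = 0.1683; e^(−0.54×6.5) = 0.0299
⟨n⟩ = 0.66 × (0.1683 − 0.0299) / (0.54 × 3.2) = 0.66 × 0.0801 = 0.0529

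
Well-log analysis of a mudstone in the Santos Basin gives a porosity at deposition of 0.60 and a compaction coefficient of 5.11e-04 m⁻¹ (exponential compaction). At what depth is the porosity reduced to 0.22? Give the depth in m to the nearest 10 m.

Working in km (1 km = 1000 m; c in km⁻¹ = c in m⁻¹ × 1000):
Invert Athy's law: Z = ln(phi₀/phi) / c
Z = ln(0.6/0.22) / 0.511 = ln(2.727) / 0.511 = 1.0033 / 0.511 = 1.963 km

1960 m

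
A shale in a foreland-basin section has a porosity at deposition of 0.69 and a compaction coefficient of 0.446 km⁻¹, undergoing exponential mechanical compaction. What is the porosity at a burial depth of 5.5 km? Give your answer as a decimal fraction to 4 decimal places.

0.0594

n = n₀·exp(−k·d) = 0.69 × exp(−0.446 × 5.5) = 0.69 × exp(−2.453)
  = 0.69 × 0.0860 = 0.0594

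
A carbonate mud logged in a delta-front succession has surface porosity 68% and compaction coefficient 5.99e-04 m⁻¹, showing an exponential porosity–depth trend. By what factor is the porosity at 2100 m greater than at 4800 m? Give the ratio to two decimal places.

Working in km (1 km = 1000 m; k in km⁻¹ = k in m⁻¹ × 1000):
phi(Z₁)/phi(Z₂) = e^(−k·Z₁)/e^(−k·Z₂) = e^{k(Z₂−Z₁)}
= exp(0.599 × 2.7) = exp(1.617) = 5.0395

5.04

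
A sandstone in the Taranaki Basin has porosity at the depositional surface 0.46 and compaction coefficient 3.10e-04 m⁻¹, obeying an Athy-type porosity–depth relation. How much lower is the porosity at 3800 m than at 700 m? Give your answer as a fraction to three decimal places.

0.229

Working in km (1 km = 1000 m; k in km⁻¹ = k in m⁻¹ × 1000):
n(0.7) = 0.46·e^(−0.31×0.7) = 0.3703
n(3.8) = 0.46·e^(−0.31×3.8) = 0.1416
Δn = 0.3703 − 0.1416 = 0.2286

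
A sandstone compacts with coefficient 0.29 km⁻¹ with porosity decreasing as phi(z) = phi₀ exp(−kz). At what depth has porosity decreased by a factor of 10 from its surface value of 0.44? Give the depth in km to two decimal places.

7.94 km

phi/phi₀ = 1/10 ⇒ exp(−k·z) = 1/10 ⇒ z = ln(10) / k
z = 2.3026 / 0.29 = 7.940 km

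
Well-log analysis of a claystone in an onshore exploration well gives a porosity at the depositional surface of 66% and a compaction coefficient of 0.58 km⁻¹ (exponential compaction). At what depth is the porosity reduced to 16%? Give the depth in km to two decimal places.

2.44 km

Invert Athy's law: Z = ln(φ₀/φ) / k
Z = ln(0.66/0.16) / 0.58 = ln(4.125) / 0.58 = 1.4171 / 0.58 = 2.443 km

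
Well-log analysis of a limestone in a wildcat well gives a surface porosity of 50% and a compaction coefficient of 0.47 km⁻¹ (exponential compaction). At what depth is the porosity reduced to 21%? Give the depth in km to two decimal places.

1.85 km

Invert Athy's law: d = ln(φ₀/φ) / k
d = ln(0.5/0.21) / 0.47 = ln(2.381) / 0.47 = 0.8675 / 0.47 = 1.846 km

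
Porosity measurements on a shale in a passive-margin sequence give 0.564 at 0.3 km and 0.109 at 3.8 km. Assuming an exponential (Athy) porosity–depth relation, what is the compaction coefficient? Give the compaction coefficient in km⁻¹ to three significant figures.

Athy: φ(d) = φ₀ e^(−cd) ⇒ φ₁/φ₂ = e^{c(d₂−d₁)} ⇒ c = ln(φ₁/φ₂)/(d₂−d₁)
c = ln(0.564/0.109) / (3.8 − 0.3) = ln(5.174) / 3.5 = 1.6437 / 3.5 = 0.4696 km⁻¹

0.470 km⁻¹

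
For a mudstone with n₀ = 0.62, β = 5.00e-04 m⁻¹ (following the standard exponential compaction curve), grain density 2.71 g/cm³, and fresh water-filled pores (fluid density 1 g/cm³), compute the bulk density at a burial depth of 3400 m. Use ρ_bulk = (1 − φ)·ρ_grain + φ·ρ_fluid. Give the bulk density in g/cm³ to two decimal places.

Working in km (1 km = 1000 m; β in km⁻¹ = β in m⁻¹ × 1000):
Porosity at depth: n = 0.62·exp(−0.5×3.4) = 0.62×0.1827 = 0.1133
Bulk density: ρ_b = (1−n)ρ_g + n·ρ_f = 0.8867×2.71 + 0.1133×1
       = 2.403 + 0.113 = 2.516 g/cm³

2.52 g/cm³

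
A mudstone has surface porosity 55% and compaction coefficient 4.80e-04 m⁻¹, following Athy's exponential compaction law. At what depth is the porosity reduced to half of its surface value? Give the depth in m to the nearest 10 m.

1440 m

Working in km (1 km = 1000 m; k in km⁻¹ = k in m⁻¹ × 1000):
phi/phi₀ = 1/2 ⇒ exp(−k·z) = 1/2 ⇒ z = ln(2) / k
z = 0.6931 / 0.48 = 1.444 km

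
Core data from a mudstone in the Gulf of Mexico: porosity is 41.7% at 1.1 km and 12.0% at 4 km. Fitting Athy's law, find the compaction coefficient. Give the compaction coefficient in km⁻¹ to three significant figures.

Athy: φ(z) = φ₀ e^(−kz) ⇒ φ₁/φ₂ = e^{k(z₂−z₁)} ⇒ k = ln(φ₁/φ₂)/(z₂−z₁)
k = ln(0.417/0.12) / (4 − 1.1) = ln(3.475) / 2.9 = 1.2456 / 2.9 = 0.4295 km⁻¹

0.430 km⁻¹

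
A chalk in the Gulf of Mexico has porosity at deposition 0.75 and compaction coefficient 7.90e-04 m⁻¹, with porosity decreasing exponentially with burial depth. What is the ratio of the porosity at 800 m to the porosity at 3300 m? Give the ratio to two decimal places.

7.21

Working in km (1 km = 1000 m; β in km⁻¹ = β in m⁻¹ × 1000):
φ(Z₁)/φ(Z₂) = e^(−β·Z₁)/e^(−β·Z₂) = e^{β(Z₂−Z₁)}
= exp(0.79 × 2.5) = exp(1.975) = 7.2066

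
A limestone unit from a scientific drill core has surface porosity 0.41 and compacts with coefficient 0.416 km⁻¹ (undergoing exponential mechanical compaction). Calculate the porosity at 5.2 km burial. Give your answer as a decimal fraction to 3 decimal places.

phi = phi₀·exp(−β·Z) = 0.41 × exp(−0.416 × 5.2) = 0.41 × exp(−2.163)
  = 0.41 × 0.1150 = 0.0471

0.047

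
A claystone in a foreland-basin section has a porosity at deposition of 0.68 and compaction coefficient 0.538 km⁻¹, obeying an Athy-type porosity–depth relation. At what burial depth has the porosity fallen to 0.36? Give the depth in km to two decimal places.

1.18 km

Invert Athy's law: z = ln(n₀/n) / k
z = ln(0.68/0.36) / 0.538 = ln(1.889) / 0.538 = 0.6360 / 0.538 = 1.182 km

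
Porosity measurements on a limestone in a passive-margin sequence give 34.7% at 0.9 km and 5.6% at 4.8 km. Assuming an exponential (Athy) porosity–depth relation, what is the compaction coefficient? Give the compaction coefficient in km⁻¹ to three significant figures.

Athy: φ(z) = φ₀ e^(−βz) ⇒ φ₁/φ₂ = e^{β(z₂−z₁)} ⇒ β = ln(φ₁/φ₂)/(z₂−z₁)
β = ln(0.347/0.056) / (4.8 − 0.9) = ln(6.196) / 3.9 = 1.8240 / 3.9 = 0.4677 km⁻¹

0.468 km⁻¹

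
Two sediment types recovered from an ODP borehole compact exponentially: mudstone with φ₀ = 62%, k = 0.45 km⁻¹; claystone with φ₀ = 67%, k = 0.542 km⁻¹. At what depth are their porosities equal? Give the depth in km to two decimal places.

0.84 km

Set φ₀ₐ e^(−kₐd) = φ₀ᵦ e^(−kᵦd) ⇒ ln(φ₀ₐ/φ₀ᵦ) = (kₐ − kᵦ)·d
d = ln(0.62/0.67) / (0.45 − 0.542) = -0.0776 / -0.092 = 0.843 km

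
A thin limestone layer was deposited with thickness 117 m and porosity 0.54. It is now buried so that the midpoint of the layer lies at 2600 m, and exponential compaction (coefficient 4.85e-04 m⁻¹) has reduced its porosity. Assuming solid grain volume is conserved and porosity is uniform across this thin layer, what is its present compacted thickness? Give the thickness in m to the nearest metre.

64 m

Working in km (1 km = 1000 m; k in km⁻¹ = k in m⁻¹ × 1000):
Porosity at 2.6 km: φ = 0.54·exp(−0.485×2.6) = 0.1530
Solid-volume conservation: h(1−φ) = h₀(1−φ₀) ⇒ h = h₀·(1−φ₀)/(1−φ)
h = 0.117 × (1 − 0.54)/(1 − 0.1530) = 0.117 × 0.5431 = 0.0635 km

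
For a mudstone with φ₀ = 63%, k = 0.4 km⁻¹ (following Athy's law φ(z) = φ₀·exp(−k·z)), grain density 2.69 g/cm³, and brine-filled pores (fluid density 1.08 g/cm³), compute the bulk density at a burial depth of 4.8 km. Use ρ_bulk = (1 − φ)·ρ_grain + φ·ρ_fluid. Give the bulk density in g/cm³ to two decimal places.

2.54 g/cm³

Porosity at depth: φ = 0.63·exp(−0.4×4.8) = 0.63×0.1466 = 0.0924
Bulk density: ρ_b = (1−φ)ρ_g + φ·ρ_f = 0.9076×2.69 + 0.0924×1.08
       = 2.442 + 0.100 = 2.541 g/cm³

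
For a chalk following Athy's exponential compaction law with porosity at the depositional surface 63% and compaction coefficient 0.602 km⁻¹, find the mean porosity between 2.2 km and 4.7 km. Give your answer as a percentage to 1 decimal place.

8.7%

⟨n⟩ = (1/(z₂−z₁)) ∫ n₀ e^(−cz) dz = n₀·(e^(−c·z₁) − e^(−c·z₂)) / (c·(z₂−z₁))
e^(−0.602×2.2) = 0.2660; e^(−0.602×4.7) = 0.0590
⟨n⟩ = 0.63 × (0.2660 − 0.0590) / (0.602 × 2.5) = 0.63 × 0.1375 = 0.0866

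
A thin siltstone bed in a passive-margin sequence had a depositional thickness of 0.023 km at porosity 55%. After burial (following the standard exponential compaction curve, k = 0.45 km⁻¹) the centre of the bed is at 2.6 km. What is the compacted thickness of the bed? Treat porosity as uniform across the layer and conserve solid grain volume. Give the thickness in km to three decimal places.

Porosity at 2.6 km: phi = 0.55·exp(−0.45×2.6) = 0.1707
Solid-volume conservation: h(1−phi) = h₀(1−phi₀) ⇒ h = h₀·(1−phi₀)/(1−phi)
h = 0.023 × (1 − 0.55)/(1 − 0.1707) = 0.023 × 0.5426 = 0.0125 km

0.012 km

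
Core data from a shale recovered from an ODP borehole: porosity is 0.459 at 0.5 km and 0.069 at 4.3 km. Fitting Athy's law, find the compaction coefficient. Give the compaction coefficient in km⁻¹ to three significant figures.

Athy: n(z) = n₀ e^(−cz) ⇒ n₁/n₂ = e^{c(z₂−z₁)} ⇒ c = ln(n₁/n₂)/(z₂−z₁)
c = ln(0.459/0.069) / (4.3 − 0.5) = ln(6.652) / 3.8 = 1.8949 / 3.8 = 0.4987 km⁻¹

0.499 km⁻¹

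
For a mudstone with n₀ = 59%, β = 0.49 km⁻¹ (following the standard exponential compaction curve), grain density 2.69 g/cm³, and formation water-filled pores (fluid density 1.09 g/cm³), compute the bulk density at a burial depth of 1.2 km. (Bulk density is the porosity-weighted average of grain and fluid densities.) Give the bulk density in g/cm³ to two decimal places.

Porosity at depth: n = 0.59·exp(−0.49×1.2) = 0.59×0.5554 = 0.3277
Bulk density: ρ_b = (1−n)ρ_g + n·ρ_f = 0.6723×2.69 + 0.3277×1.09
       = 1.808 + 0.357 = 2.166 g/cm³

2.17 g/cm³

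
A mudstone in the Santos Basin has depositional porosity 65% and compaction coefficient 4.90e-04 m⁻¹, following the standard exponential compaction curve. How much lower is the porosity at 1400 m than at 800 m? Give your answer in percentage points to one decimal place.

Working in km (1 km = 1000 m; k in km⁻¹ = k in m⁻¹ × 1000):
φ(0.8) = 0.65·e^(−0.49×0.8) = 0.4392
φ(1.4) = 0.65·e^(−0.49×1.4) = 0.3273
Δφ = 0.4392 − 0.3273 = 0.1119

11.2 percentage points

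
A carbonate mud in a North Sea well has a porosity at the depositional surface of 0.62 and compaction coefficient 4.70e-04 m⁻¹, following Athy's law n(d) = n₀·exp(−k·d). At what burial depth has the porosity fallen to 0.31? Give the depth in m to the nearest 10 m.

Working in km (1 km = 1000 m; k in km⁻¹ = k in m⁻¹ × 1000):
Invert Athy's law: d = ln(n₀/n) / k
d = ln(0.62/0.31) / 0.47 = ln(2) / 0.47 = 0.6931 / 0.47 = 1.475 km

1470 m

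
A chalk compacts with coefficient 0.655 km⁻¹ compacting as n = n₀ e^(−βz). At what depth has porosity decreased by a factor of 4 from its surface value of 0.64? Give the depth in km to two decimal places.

n/n₀ = 1/4 ⇒ exp(−β·z) = 1/4 ⇒ z = ln(4) / β
z = 1.3863 / 0.655 = 2.116 km

2.12 km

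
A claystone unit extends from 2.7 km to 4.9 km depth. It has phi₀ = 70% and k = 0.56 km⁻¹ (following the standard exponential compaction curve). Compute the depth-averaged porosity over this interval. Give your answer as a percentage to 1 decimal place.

⟨phi⟩ = (1/(d₂−d₁)) ∫ phi₀ e^(−kd) dd = phi₀·(e^(−k·d₁) − e^(−k·d₂)) / (k·(d₂−d₁))
e^(−0.56×2.7) = 0.2205; e^(−0.56×4.9) = 0.0643
⟨phi⟩ = 0.7 × (0.2205 − 0.0643) / (0.56 × 2.2) = 0.7 × 0.1268 = 0.0887

8.9%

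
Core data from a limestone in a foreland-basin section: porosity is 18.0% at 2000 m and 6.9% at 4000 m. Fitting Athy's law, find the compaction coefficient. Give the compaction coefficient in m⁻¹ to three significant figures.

Working in km (1 km = 1000 m; β in km⁻¹ = β in m⁻¹ × 1000):
Athy: n(Z) = n₀ e^(−βZ) ⇒ n₁/n₂ = e^{β(Z₂−Z₁)} ⇒ β = ln(n₁/n₂)/(Z₂−Z₁)
β = ln(0.18/0.069) / (4 − 2) = ln(2.609) / 2 = 0.9589 / 2 = 0.4794 km⁻¹

0.000479 m⁻¹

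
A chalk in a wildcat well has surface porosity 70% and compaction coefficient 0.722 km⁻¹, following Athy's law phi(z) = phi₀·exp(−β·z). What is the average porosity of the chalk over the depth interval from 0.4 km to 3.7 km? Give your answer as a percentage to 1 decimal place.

20.0%

⟨phi⟩ = (1/(z₂−z₁)) ∫ phi₀ e^(−βz) dz = phi₀·(e^(−β·z₁) − e^(−β·z₂)) / (β·(z₂−z₁))
e^(−0.722×0.4) = 0.7492; e^(−0.722×3.7) = 0.0692
⟨phi⟩ = 0.7 × (0.7492 − 0.0692) / (0.722 × 3.3) = 0.7 × 0.2854 = 0.1998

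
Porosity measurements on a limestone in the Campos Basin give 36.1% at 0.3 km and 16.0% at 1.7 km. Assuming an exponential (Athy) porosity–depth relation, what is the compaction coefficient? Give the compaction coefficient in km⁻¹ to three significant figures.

0.581 km⁻¹

Athy: φ(z) = φ₀ e^(−cz) ⇒ φ₁/φ₂ = e^{c(z₂−z₁)} ⇒ c = ln(φ₁/φ₂)/(z₂−z₁)
c = ln(0.361/0.16) / (1.7 − 0.3) = ln(2.256) / 1.4 = 0.8137 / 1.4 = 0.5812 km⁻¹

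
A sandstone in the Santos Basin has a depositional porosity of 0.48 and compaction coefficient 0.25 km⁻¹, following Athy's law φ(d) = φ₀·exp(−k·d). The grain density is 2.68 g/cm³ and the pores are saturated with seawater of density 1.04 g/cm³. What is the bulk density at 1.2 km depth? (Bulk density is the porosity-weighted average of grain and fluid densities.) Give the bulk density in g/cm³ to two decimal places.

2.10 g/cm³

Porosity at depth: φ = 0.48·exp(−0.25×1.2) = 0.48×0.7408 = 0.3556
Bulk density: ρ_b = (1−φ)ρ_g + φ·ρ_f = 0.6444×2.68 + 0.3556×1.04
       = 1.727 + 0.370 = 2.097 g/cm³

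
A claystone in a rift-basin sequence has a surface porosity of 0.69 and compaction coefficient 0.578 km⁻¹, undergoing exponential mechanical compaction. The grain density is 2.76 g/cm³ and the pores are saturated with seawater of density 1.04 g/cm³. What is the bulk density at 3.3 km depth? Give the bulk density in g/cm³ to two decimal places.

Porosity at depth: φ = 0.69·exp(−0.578×3.3) = 0.69×0.1485 = 0.1024
Bulk density: ρ_b = (1−φ)ρ_g + φ·ρ_f = 0.8976×2.76 + 0.1024×1.04
       = 2.477 + 0.107 = 2.584 g/cm³

2.58 g/cm³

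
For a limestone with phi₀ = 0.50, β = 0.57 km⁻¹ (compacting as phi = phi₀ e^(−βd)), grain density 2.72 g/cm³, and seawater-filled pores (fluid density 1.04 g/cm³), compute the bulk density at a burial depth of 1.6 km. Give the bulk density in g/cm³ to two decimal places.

Porosity at depth: phi = 0.5·exp(−0.57×1.6) = 0.5×0.4017 = 0.2009
Bulk density: ρ_b = (1−phi)ρ_g + phi·ρ_f = 0.7991×2.72 + 0.2009×1.04
       = 2.174 + 0.209 = 2.383 g/cm³

2.38 g/cm³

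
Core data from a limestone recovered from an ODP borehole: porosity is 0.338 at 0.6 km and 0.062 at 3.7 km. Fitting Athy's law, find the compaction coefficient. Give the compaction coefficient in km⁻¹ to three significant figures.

Athy: phi(Z) = phi₀ e^(−cZ) ⇒ phi₁/phi₂ = e^{c(Z₂−Z₁)} ⇒ c = ln(phi₁/phi₂)/(Z₂−Z₁)
c = ln(0.338/0.062) / (3.7 − 0.6) = ln(5.452) / 3.1 = 1.6959 / 3.1 = 0.5471 km⁻¹

0.547 km⁻¹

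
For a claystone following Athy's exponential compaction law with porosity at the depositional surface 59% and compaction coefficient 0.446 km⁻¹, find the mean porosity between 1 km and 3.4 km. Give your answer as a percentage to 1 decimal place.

⟨n⟩ = (1/(d₂−d₁)) ∫ n₀ e^(−cd) dd = n₀·(e^(−c·d₁) − e^(−c·d₂)) / (c·(d₂−d₁))
e^(−0.446×1) = 0.6402; e^(−0.446×3.4) = 0.2195
⟨n⟩ = 0.59 × (0.6402 − 0.2195) / (0.446 × 2.4) = 0.59 × 0.3930 = 0.2319

23.2%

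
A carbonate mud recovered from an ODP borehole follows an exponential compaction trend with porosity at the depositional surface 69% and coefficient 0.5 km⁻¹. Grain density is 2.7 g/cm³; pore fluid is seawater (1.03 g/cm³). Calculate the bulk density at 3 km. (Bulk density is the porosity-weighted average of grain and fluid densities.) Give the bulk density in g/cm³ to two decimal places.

Porosity at depth: phi = 0.69·exp(−0.5×3) = 0.69×0.2231 = 0.1540
Bulk density: ρ_b = (1−phi)ρ_g + phi·ρ_f = 0.8460×2.7 + 0.1540×1.03
       = 2.284 + 0.159 = 2.443 g/cm³

2.44 g/cm³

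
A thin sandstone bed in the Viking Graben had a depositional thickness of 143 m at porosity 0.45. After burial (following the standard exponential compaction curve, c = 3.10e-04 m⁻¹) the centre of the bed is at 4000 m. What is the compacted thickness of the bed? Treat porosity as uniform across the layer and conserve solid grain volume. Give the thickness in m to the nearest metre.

Working in km (1 km = 1000 m; c in km⁻¹ = c in m⁻¹ × 1000):
Porosity at 4 km: n = 0.45·exp(−0.31×4) = 0.1302
Solid-volume conservation: h(1−n) = h₀(1−n₀) ⇒ h = h₀·(1−n₀)/(1−n)
h = 0.143 × (1 − 0.45)/(1 − 0.1302) = 0.143 × 0.6323 = 0.0904 km

90 m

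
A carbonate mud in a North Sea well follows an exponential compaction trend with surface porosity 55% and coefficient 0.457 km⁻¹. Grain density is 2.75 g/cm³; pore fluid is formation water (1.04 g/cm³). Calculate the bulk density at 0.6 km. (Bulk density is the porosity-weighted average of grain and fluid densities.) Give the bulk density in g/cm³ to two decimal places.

Porosity at depth: φ = 0.55·exp(−0.457×0.6) = 0.55×0.7602 = 0.4181
Bulk density: ρ_b = (1−φ)ρ_g + φ·ρ_f = 0.5819×2.75 + 0.4181×1.04
       = 1.600 + 0.435 = 2.035 g/cm³

2.04 g/cm³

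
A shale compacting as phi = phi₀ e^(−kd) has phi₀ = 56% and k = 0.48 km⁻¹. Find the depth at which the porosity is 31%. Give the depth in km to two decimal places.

1.23 km

Invert Athy's law: d = ln(phi₀/phi) / k
d = ln(0.56/0.31) / 0.48 = ln(1.806) / 0.48 = 0.5914 / 0.48 = 1.232 km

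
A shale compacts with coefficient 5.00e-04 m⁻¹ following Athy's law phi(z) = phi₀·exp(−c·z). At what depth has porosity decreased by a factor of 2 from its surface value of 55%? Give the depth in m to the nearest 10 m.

Working in km (1 km = 1000 m; c in km⁻¹ = c in m⁻¹ × 1000):
phi/phi₀ = 1/2 ⇒ exp(−c·z) = 1/2 ⇒ z = ln(2) / c
z = 0.6931 / 0.5 = 1.386 km

1390 m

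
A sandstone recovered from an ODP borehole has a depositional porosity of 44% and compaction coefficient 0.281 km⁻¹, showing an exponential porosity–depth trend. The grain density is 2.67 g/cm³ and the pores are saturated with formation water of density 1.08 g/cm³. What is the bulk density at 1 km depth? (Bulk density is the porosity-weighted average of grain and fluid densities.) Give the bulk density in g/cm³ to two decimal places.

Porosity at depth: phi = 0.44·exp(−0.281×1) = 0.44×0.7550 = 0.3322
Bulk density: ρ_b = (1−phi)ρ_g + phi·ρ_f = 0.6678×2.67 + 0.3322×1.08
       = 1.783 + 0.359 = 2.142 g/cm³

2.14 g/cm³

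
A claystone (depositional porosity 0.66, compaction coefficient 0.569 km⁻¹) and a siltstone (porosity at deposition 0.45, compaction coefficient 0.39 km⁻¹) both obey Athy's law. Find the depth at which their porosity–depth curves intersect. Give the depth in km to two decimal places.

2.14 km

Set n₀ₐ e^(−βₐd) = n₀ᵦ e^(−βᵦd) ⇒ ln(n₀ₐ/n₀ᵦ) = (βₐ − βᵦ)·d
d = ln(0.66/0.45) / (0.569 − 0.39) = 0.3830 / 0.179 = 2.140 km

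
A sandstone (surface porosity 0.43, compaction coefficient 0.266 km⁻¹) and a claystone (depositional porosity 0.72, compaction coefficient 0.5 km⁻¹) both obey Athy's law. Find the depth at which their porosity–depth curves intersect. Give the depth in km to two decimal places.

2.20 km

Set φ₀ₐ e^(−kₐz) = φ₀ᵦ e^(−kᵦz) ⇒ ln(φ₀ₐ/φ₀ᵦ) = (kₐ − kᵦ)·z
z = ln(0.43/0.72) / (0.266 − 0.5) = -0.5155 / -0.234 = 2.203 km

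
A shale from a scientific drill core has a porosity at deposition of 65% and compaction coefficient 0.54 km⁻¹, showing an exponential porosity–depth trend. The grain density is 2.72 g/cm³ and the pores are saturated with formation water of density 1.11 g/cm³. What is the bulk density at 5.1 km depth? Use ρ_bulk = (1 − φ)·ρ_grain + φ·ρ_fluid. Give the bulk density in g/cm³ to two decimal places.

2.65 g/cm³

Porosity at depth: n = 0.65·exp(−0.54×5.1) = 0.65×0.0637 = 0.0414
Bulk density: ρ_b = (1−n)ρ_g + n·ρ_f = 0.9586×2.72 + 0.0414×1.11
       = 2.607 + 0.046 = 2.653 g/cm³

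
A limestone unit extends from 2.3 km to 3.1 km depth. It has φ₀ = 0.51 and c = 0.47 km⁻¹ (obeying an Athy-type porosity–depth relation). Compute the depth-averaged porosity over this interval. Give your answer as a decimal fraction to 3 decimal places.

0.144

⟨φ⟩ = (1/(Z₂−Z₁)) ∫ φ₀ e^(−cZ) dZ = φ₀·(e^(−c·Z₁) − e^(−c·Z₂)) / (c·(Z₂−Z₁))
e^(−0.47×2.3) = 0.3393; e^(−0.47×3.1) = 0.2329
⟨φ⟩ = 0.51 × (0.3393 − 0.2329) / (0.47 × 0.8) = 0.51 × 0.2828 = 0.1442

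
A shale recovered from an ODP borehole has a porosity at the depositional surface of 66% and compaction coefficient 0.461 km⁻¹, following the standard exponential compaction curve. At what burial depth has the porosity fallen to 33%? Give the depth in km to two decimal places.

Invert Athy's law: Z = ln(φ₀/φ) / k
Z = ln(0.66/0.33) / 0.461 = ln(2) / 0.461 = 0.6931 / 0.461 = 1.504 km

1.50 km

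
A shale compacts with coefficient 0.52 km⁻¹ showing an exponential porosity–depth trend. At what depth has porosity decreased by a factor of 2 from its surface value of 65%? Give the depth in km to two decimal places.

1.33 km

φ/φ₀ = 1/2 ⇒ exp(−c·z) = 1/2 ⇒ z = ln(2) / c
z = 0.6931 / 0.52 = 1.333 km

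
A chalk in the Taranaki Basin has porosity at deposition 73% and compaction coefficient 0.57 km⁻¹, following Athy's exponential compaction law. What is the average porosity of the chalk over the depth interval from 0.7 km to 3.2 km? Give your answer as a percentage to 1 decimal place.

⟨phi⟩ = (1/(z₂−z₁)) ∫ phi₀ e^(−βz) dz = phi₀·(e^(−β·z₁) − e^(−β·z₂)) / (β·(z₂−z₁))
e^(−0.57×0.7) = 0.6710; e^(−0.57×3.2) = 0.1614
⟨phi⟩ = 0.73 × (0.6710 − 0.1614) / (0.57 × 2.5) = 0.73 × 0.3576 = 0.2611

26.1%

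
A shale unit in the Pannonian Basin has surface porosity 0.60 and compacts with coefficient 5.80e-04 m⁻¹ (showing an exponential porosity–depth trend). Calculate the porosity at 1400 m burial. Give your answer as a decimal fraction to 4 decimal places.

0.2664

Working in km (1 km = 1000 m; c in km⁻¹ = c in m⁻¹ × 1000):
n = n₀·exp(−c·Z) = 0.6 × exp(−0.58 × 1.4) = 0.6 × exp(−0.812)
  = 0.6 × 0.4440 = 0.2664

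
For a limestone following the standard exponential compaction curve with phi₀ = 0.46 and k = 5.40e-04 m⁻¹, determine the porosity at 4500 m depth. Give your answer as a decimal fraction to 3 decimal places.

0.040

Working in km (1 km = 1000 m; k in km⁻¹ = k in m⁻¹ × 1000):
phi = phi₀·exp(−k·z) = 0.46 × exp(−0.54 × 4.5) = 0.46 × exp(−2.43)
  = 0.46 × 0.0880 = 0.0405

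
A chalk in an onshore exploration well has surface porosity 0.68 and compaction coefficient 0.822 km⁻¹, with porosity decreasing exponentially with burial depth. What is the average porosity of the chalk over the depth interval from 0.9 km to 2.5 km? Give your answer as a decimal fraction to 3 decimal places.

⟨φ⟩ = (1/(z₂−z₁)) ∫ φ₀ e^(−cz) dz = φ₀·(e^(−c·z₁) − e^(−c·z₂)) / (c·(z₂−z₁))
e^(−0.822×0.9) = 0.4772; e^(−0.822×2.5) = 0.1281
⟨φ⟩ = 0.68 × (0.4772 − 0.1281) / (0.822 × 1.6) = 0.68 × 0.2654 = 0.1805

0.181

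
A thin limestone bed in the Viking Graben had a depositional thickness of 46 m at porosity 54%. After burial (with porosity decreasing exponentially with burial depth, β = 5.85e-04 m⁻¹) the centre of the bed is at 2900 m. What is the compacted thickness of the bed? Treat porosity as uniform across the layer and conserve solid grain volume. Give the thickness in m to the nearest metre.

23 m

Working in km (1 km = 1000 m; β in km⁻¹ = β in m⁻¹ × 1000):
Porosity at 2.9 km: φ = 0.54·exp(−0.585×2.9) = 0.0990
Solid-volume conservation: h(1−φ) = h₀(1−φ₀) ⇒ h = h₀·(1−φ₀)/(1−φ)
h = 0.046 × (1 − 0.54)/(1 − 0.0990) = 0.046 × 0.5105 = 0.0235 km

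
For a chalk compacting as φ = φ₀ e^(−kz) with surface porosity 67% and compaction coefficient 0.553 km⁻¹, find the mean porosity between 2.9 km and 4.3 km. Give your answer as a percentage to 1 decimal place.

⟨φ⟩ = (1/(z₂−z₁)) ∫ φ₀ e^(−kz) dz = φ₀·(e^(−k·z₁) − e^(−k·z₂)) / (k·(z₂−z₁))
e^(−0.553×2.9) = 0.2012; e^(−0.553×4.3) = 0.0927
⟨φ⟩ = 0.67 × (0.2012 − 0.0927) / (0.553 × 1.4) = 0.67 × 0.1400 = 0.0938

9.4%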